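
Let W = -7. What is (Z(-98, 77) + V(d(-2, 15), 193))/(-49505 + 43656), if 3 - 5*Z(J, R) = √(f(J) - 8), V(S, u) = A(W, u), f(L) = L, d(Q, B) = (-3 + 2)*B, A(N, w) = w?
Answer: -968/29245 + I*√106/29245 ≈ -0.0331 + 0.00035205*I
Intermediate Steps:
d(Q, B) = -B
V(S, u) = u
Z(J, R) = ⅗ - √(-8 + J)/5 (Z(J, R) = ⅗ - √(J - 8)/5 = ⅗ - √(-8 + J)/5)
(Z(-98, 77) + V(d(-2, 15), 193))/(-49505 + 43656) = ((⅗ - √(-8 - 98)/5) + 193)/(-49505 + 43656) = ((⅗ - I*√106/5) + 193)/(-5849) = ((⅗ - I*√106/5) + 193)*(-1/5849) = (968/5 - I*√106/5)*(-1/5849) = -968/29245 + I*√106/29245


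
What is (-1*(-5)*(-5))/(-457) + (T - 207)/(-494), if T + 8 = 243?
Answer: -223/112879 ≈ -0.0019756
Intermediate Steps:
T = 235 (T = -8 + 243 = 235)
(-1*(-5)*(-5))/(-457) + (T - 207)/(-494) = (-1*(-5)*(-5))/(-457) + (235 - 207)/(-494) = (5*(-5))*(-1/457) + 28*(-1/494) = -25*(-1/457) - 14/247 = 25/457 - 14/247 = -223/112879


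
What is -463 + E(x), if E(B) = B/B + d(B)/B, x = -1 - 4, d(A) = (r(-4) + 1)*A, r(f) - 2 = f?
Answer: -463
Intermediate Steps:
r(f) = 2 + f
d(A) = -A (d(A) = ((2 - 4) + 1)*A = (-2 + 1)*A = -A)
x = -5
E(B) = 0 (E(B) = B/B + (-B)/B = 1 - 1 = 0)
-463 + E(x) = -463 + 0 = -463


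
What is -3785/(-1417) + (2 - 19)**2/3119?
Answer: 12214928/4419623 ≈ 2.7638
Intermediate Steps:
-3785/(-1417) + (2 - 19)**2/3119 = -3785*(-1/1417) + (-17)**2*(1/3119) = 3785/1417 + 289*(1/3119) = 3785/1417 + 289/3119 = 12214928/4419623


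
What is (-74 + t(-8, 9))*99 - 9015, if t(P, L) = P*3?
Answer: -18717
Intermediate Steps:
t(P, L) = 3*P
(-74 + t(-8, 9))*99 - 9015 = (-74 + 3*(-8))*99 - 9015 = (-74 - 24)*99 - 9015 = -98*99 - 9015 = -9702 - 9015 = -18717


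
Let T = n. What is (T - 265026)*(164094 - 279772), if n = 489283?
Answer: -25941601246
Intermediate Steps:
T = 489283
(T - 265026)*(164094 - 279772) = (489283 - 265026)*(164094 - 279772) = 224257*(-115678) = -25941601246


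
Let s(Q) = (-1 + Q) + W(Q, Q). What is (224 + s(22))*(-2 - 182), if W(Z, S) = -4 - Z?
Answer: -40296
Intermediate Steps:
s(Q) = -5 (s(Q) = (-1 + Q) + (-4 - Q) = -5)
(224 + s(22))*(-2 - 182) = (224 - 5)*(-2 - 182) = 219*(-184) = -40296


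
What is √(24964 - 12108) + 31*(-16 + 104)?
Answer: 2728 + 2*√3214 ≈ 2841.4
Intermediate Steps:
√(24964 - 12108) + 31*(-16 + 104) = √12856 + 31*88 = 2*√3214 + 2728 = 2728 + 2*√3214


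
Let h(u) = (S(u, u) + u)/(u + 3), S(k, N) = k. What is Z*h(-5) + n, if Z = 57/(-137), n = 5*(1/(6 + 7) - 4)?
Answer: -38640/1781 ≈ -21.696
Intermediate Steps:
h(u) = 2*u/(3 + u) (h(u) = (u + u)/(u + 3) = (2*u)/(3 + u) = 2*u/(3 + u))
n = -255/13 (n = 5*(1/13 - 4) = 5*(-51/13) = -255/13 ≈ -19.615)
Z = -57/137 (Z = 57*(-1/137) = -57/137 ≈ -0.41606)
Z*h(-5) + n = -114*(-5)/(137*(3 - 5)) - 255/13 = -114*(-5)/(137*(-2)) - 255/13 = -114*(-5)*(-1)/(137*2) - 255/13 = -57/137*5 - 255/13 = -285/137 - 255/13 = -38640/1781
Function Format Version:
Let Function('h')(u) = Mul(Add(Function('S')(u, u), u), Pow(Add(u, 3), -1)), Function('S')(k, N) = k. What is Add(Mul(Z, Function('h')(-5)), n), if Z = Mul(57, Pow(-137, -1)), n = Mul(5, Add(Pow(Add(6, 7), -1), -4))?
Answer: Rational(-38640, 1781) ≈ -21.696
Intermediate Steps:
Function('h')(u) = Mul(2, u, Pow(Add(3, u), -1)) (Function('h')(u) = Mul(Add(u, u), Pow(Add(u, 3), -1)) = Mul(Mul(2, u), Pow(Add(3, u), -1)) = Mul(2, u, Pow(Add(3, u), -1)))
n = Rational(-255, 13) (n = Mul(5, Add(Pow(13, -1), -4)) = Mul(5, Add(Rational(1, 13), -4)) = Mul(5, Rational(-51, 13)) = Rational(-255, 13) ≈ -19.615)
Z = Rational(-57, 137) (Z = Mul(57, Rational(-1, 137)) = Rational(-57, 137) ≈ -0.41606)
Add(Mul(Z, Function('h')(-5)), n) = Add(Mul(Rational(-57, 137), Mul(2, -5, Pow(Add(3, -5), -1))), Rational(-255, 13)) = Add(Mul(Rational(-57, 137), Mul(2, -5, Pow(-2, -1))), Rational(-255, 13)) = Add(Mul(Rational(-57, 137), Mul(2, -5, Rational(-1, 2))), Rational(-255, 13)) = Add(Mul(Rational(-57, 137), 5), Rational(-255, 13)) = Add(Rational(-285, 137), Rational(-255, 13)) = Rational(-38640, 1781)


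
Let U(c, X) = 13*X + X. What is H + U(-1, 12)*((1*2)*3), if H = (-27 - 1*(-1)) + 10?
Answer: 992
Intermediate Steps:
H = -16 (H = (-27 + 1) + 10 = -26 + 10 = -16)
U(c, X) = 14*X
H + U(-1, 12)*((1*2)*3) = -16 + (14*12)*((1*2)*3) = -16 + 168*(2*3) = -16 + 168*6 = -16 + 1008 = 992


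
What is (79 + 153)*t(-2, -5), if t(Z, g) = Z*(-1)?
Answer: 464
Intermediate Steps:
t(Z, g) = -Z
(79 + 153)*t(-2, -5) = (79 + 153)*(-1*(-2)) = 232*2 = 464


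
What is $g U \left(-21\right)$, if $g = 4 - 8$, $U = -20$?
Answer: $-1680$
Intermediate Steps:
$g = -4$
$g U \left(-21\right) = \left(-4\right) \left(-20\right) \left(-21\right) = 80 \left(-21\right) = -1680$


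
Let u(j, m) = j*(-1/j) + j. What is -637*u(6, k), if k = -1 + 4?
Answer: -3185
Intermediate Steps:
k = 3
u(j, m) = -1 + j
-637*u(6, k) = -637*(-1 + 6) = -637*5 = -3185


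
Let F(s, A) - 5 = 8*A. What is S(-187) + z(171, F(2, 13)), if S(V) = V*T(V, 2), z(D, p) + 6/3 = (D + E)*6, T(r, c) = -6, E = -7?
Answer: 2104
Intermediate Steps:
F(s, A) = 5 + 8*A
z(D, p) = -44 + 6*D (z(D, p) = -2 + (D - 7)*6 = -2 + (-7 + D)*6 = -2 + (-42 + 6*D) = -44 + 6*D)
S(V) = -6*V (S(V) = V*(-6) = -6*V)
S(-187) + z(171, F(2, 13)) = -6*(-187) + (-44 + 6*171) = 1122 + (-44 + 1026) = 1122 + 982 = 2104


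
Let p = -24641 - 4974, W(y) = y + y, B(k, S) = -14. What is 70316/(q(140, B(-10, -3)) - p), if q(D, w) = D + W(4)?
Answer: 70316/29763 ≈ 2.3625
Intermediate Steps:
W(y) = 2*y
q(D, w) = 8 + D (q(D, w) = D + 2*4 = D + 8 = 8 + D)
p = -29615
70316/(q(140, B(-10, -3)) - p) = 70316/((8 + 140) - 1*(-29615)) = 70316/(148 + 29615) = 70316/29763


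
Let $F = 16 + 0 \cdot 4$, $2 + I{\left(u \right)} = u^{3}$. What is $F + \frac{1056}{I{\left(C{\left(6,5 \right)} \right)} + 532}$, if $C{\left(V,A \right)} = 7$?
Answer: $\frac{5008}{291} \approx 17.21$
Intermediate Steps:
$I{\left(u \right)} = -2 + u^{3}$
$F = 16$ ($F = 16 + 0 = 16$)
$F + \frac{1056}{I{\left(C{\left(6,5 \right)} \right)} + 532} = 16 + \frac{1056}{\left(-2 + 7^{3}\right) + 532} = 16 + \frac{1056}{\left(-2 + 343\right) + 532} = 16 + \frac{1056}{341 + 532} = 16 + \frac{1056}{873} = 16 + 1056 \cdot \frac{1}{873} = 16 + \frac{352}{291} = \frac{5008}{291}$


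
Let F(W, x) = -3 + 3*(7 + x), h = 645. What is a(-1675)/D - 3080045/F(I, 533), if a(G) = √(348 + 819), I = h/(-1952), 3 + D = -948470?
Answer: -3080045/1617 - √1167/948473 ≈ -1904.8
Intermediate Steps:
D = -948473 (D = -3 - 948470 = -948473)
I = -645/1952 (I = 645/(-1952) = 645*(-1/1952) = -645/1952 ≈ -0.33043)
F(W, x) = 18 + 3*x (F(W, x) = -3 + (21 + 3*x) = 18 + 3*x)
a(G) = √1167
a(-1675)/D - 3080045/F(I, 533) = √1167/(-948473) - 3080045/(18 + 3*533) = √1167*(-1/948473) - 3080045/(18 + 1599) = -√1167/948473 - 3080045/1617 = -3080045/1617 - √1167/948473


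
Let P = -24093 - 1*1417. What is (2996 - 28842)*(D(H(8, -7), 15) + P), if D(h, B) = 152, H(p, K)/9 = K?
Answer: 655402868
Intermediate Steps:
H(p, K) = 9*K
P = -25510 (P = -24093 - 1417 = -25510)
(2996 - 28842)*(D(H(8, -7), 15) + P) = (2996 - 28842)*(152 - 25510) = -25846*(-25358) = 655402868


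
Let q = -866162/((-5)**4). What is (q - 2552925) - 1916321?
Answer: -2794144912/625 ≈ -4.4706e+6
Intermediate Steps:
q = -866162/625 ≈ -1385.9
(q - 2552925) - 1916321 = (-866162/625 - 2552925) - 1916321 = -1596444287/625 - 1916321 = -2794144912/625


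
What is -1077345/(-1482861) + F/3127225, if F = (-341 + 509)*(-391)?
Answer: 1090564681419/1545746663575 ≈ 0.70553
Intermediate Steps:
F = -65688 (F = 168*(-391) = -65688)
-1077345/(-1482861) + F/3127225 = -1077345/(-1482861) - 65688/3127225 = -1077345*(-1/1482861) - 65688*1/3127225 = 359115/494287 - 65688/3127225 = 1090564681419/1545746663575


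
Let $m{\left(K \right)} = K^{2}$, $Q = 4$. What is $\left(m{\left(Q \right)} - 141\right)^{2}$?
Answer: $15625$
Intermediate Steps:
$\left(m{\left(Q \right)} - 141\right)^{2} = \left(4^{2} - 141\right)^{2} = \left(16 - 141\right)^{2} = \left(-125\right)^{2} = 15625$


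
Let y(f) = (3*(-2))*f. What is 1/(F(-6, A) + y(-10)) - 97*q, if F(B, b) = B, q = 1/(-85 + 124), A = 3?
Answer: -1733/702 ≈ -2.4687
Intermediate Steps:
q = 1/39 ≈ 0.025641
y(f) = -6*f
1/(F(-6, A) + y(-10)) - 97*q = 1/(-6 - 6*(-10)) - 97*1/39 = 1/(-6 + 60) - 97/39 = 1/54 - 97/39 = -1733/702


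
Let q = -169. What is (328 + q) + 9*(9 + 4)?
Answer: 276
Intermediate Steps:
(328 + q) + 9*(9 + 4) = (328 - 169) + 9*(9 + 4) = 159 + 9*13 = 159 + 117 = 276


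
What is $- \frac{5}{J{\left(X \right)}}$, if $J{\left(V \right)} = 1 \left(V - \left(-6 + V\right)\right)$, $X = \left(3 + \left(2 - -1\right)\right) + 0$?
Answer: $- \frac{5}{6} \approx -0.83333$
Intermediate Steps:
$X = 6$ ($X = \left(3 + \left(2 + 1\right)\right) + 0 = \left(3 + 3\right) + 0 = 6 + 0 = 6$)
$J{\left(V \right)} = 6$ ($J{\left(V \right)} = 1 \cdot 6 = 6$)
$- \frac{5}{J{\left(X \right)}} = - \frac{5}{6}$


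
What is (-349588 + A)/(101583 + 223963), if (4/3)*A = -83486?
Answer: -824405/651092 ≈ -1.2662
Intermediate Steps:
A = -125229/2 (A = (3/4)*(-83486) = -125229/2 ≈ -62615.)
(-349588 + A)/(101583 + 223963) = (-349588 - 125229/2)/(101583 + 223963) = -824405/2/325546 = -824405/2*1/325546 = -824405/651092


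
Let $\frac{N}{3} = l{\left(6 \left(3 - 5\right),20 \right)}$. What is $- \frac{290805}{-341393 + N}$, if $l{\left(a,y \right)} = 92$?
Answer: $\frac{290805}{341117} \approx 0.85251$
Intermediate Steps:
$N = 276$ ($N = 3 \cdot 92 = 276$)
$- \frac{290805}{-341393 + N} = - \frac{290805}{-341393 + 276} = - \frac{290805}{-341117} = \left(-290805\right) \left(- \frac{1}{341117}\right) = \frac{290805}{341117}$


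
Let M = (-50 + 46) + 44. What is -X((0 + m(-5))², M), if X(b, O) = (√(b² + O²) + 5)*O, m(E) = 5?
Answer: -200 - 200*√89 ≈ -2086.8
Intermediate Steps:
M = 40 (M = -4 + 44 = 40)
X(b, O) = O*(5 + √(O² + b²)) (X(b, O) = (√(O² + b²) + 5)*O = (5 + √(O² + b²))*O = O*(5 + √(O² + b²)))
-X((0 + m(-5))², M) = -40*(5 + √(40² + ((0 + 5)²)²)) = -40*(5 + √(1600 + (5²)²)) = -40*(5 + √(1600 + 25²)) = -40*(5 + √(1600 + 625)) = -40*(5 + √2225) = -40*(5 + 5*√89) = -(200 + 200*√89) = -200 - 200*√89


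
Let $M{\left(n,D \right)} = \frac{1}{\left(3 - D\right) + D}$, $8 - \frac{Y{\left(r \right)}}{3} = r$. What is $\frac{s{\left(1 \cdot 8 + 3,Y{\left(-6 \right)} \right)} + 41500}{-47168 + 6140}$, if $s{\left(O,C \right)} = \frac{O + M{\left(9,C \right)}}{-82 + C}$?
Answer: $- \frac{2489983}{2461680} \approx -1.0115$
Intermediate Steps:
$Y{\left(r \right)} = 24 - 3 r$
$M{\left(n,D \right)} = \frac{1}{3}$
$s{\left(O,C \right)} = \frac{\frac{1}{3} + O}{-82 + C}$ ($s{\left(O,C \right)} = \frac{O + \frac{1}{3}}{-82 + C} = \frac{\frac{1}{3} + O}{-82 + C}$)
$\frac{s{\left(1 \cdot 8 + 3,Y{\left(-6 \right)} \right)} + 41500}{-47168 + 6140} = \frac{\frac{\frac{1}{3} + \left(1 \cdot 8 + 3\right)}{-82 + \left(24 - -18\right)} + 41500}{-47168 + 6140} = \frac{\frac{\frac{1}{3} + \left(8 + 3\right)}{-82 + \left(24 + 18\right)} + 41500}{-41028} = \left(\frac{\frac{1}{3} + 11}{-82 + 42} + 41500\right) \left(- \frac{1}{41028}\right) = \left(\frac{1}{-40} \cdot \frac{34}{3} + 41500\right) \left(- \frac{1}{41028}\right) = \left(\left(- \frac{1}{40}\right) \frac{34}{3} + 41500\right) \left(- \frac{1}{41028}\right) = \left(- \frac{17}{60} + 41500\right) \left(- \frac{1}{41028}\right) = \frac{2489983}{60} \left(- \frac{1}{41028}\right) = - \frac{2489983}{2461680}$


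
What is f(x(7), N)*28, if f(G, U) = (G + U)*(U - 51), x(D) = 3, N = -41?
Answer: 97888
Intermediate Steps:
f(G, U) = (-51 + U)*(G + U) (f(G, U) = (G + U)*(-51 + U) = (-51 + U)*(G + U))
f(x(7), N)*28 = ((-41)**2 - 51*3 - 51*(-41) + 3*(-41))*28 = (1681 - 153 + 2091 - 123)*28 = 3496*28 = 97888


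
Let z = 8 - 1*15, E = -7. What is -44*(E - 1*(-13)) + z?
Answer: -271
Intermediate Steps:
z = -7 (z = 8 - 15 = -7)
-44*(E - 1*(-13)) + z = -44*(-7 - 1*(-13)) - 7 = -44*(-7 + 13) - 7 = -44*6 - 7 = -264 - 7 = -271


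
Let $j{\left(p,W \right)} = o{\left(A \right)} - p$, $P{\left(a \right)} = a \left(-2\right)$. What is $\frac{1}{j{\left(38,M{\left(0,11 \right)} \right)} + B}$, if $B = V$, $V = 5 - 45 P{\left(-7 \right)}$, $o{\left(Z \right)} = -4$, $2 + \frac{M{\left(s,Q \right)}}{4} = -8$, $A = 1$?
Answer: $- \frac{1}{667} \approx -0.0014993$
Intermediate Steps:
$P{\left(a \right)} = - 2 a$
$M{\left(s,Q \right)} = -40$ ($M{\left(s,Q \right)} = -8 + 4 \left(-8\right) = -8 - 32 = -40$)
$V = -625$ ($V = 5 - 45 \left(\left(-2\right) \left(-7\right)\right) = 5 - 630 = -625$)
$B = -625$
$j{\left(p,W \right)} = -4 - p$
$\frac{1}{j{\left(38,M{\left(0,11 \right)} \right)} + B} = \frac{1}{\left(-4 - 38\right) - 625} = \frac{1}{-42 - 625} = \frac{1}{-667} = - \frac{1}{667}$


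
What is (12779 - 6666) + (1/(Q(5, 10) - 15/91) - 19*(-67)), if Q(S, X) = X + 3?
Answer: 8626939/1168 ≈ 7386.1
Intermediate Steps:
Q(S, X) = 3 + X
(12779 - 6666) + (1/(Q(5, 10) - 15/91) - 19*(-67)) = (12779 - 6666) + (1/((3 + 10) - 15/91) - 19*(-67)) = 6113 + (1/(13 - 15*1/91) + 1273) = 6113 + (1/(13 - 15/91) + 1273) = 6113 + (1/(1168/91) + 1273) = 6113 + (91/1168 + 1273) = 6113 + 1486955/1168 = 8626939/1168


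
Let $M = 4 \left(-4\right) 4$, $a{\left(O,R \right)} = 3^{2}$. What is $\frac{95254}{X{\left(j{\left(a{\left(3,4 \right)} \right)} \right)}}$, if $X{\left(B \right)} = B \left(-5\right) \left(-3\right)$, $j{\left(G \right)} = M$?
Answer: $- \frac{47627}{480} \approx -99.223$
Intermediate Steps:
$a{\left(O,R \right)} = 9$
$M = -64$ ($M = \left(-16\right) 4 = -64$)
$j{\left(G \right)} = -64$
$X{\left(B \right)} = 15 B$ ($X{\left(B \right)} = - 5 B \left(-3\right) = 15 B$)
$\frac{95254}{X{\left(j{\left(a{\left(3,4 \right)} \right)} \right)}} = \frac{95254}{15 \left(-64\right)} = \frac{95254}{-960} = 95254 \left(- \frac{1}{960}\right) = - \frac{47627}{480}$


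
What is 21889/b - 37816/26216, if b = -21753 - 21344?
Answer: -9498268/4869961 ≈ -1.9504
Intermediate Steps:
b = -43097
21889/b - 37816/26216 = 21889/(-43097) - 37816/26216 = 21889*(-1/43097) - 37816*1/26216 = -21889/43097 - 163/113 = -9498268/4869961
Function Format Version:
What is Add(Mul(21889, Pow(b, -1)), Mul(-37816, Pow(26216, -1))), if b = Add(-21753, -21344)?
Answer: Rational(-9498268, 4869961) ≈ -1.9504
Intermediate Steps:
b = -43097
Add(Mul(21889, Pow(b, -1)), Mul(-37816, Pow(26216, -1))) = Add(Mul(21889, Pow(-43097, -1)), Mul(-37816, Pow(26216, -1))) = Add(Mul(21889, Rational(-1, 43097)), Mul(-37816, Rational(1, 26216))) = Add(Rational(-21889, 43097), Rational(-163, 113)) = Rational(-9498268, 4869961)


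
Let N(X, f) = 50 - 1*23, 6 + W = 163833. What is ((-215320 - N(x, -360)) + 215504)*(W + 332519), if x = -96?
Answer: 77926322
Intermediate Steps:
W = 163827 (W = -6 + 163833 = 163827)
N(X, f) = 27 (N(X, f) = 50 - 23 = 27)
((-215320 - N(x, -360)) + 215504)*(W + 332519) = ((-215320 - 1*27) + 215504)*(163827 + 332519) = ((-215320 - 27) + 215504)*496346 = (-215347 + 215504)*496346 = 157*496346 = 77926322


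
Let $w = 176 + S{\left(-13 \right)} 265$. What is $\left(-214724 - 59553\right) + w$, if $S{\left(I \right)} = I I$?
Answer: $-229316$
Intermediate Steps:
$S{\left(I \right)} = I^{2}$
$w = 44961$ ($w = 176 + \left(-13\right)^{2} \cdot 265 = 176 + 169 \cdot 265 = 176 + 44785 = 44961$)
$\left(-214724 - 59553\right) + w = \left(-214724 - 59553\right) + 44961 = -274277 + 44961 = -229316$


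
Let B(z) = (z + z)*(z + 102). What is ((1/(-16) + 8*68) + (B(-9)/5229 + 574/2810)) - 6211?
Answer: -74018336593/13060880 ≈ -5667.2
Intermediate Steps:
B(z) = 2*z*(102 + z) (B(z) = (2*z)*(102 + z) = 2*z*(102 + z))
((1/(-16) + 8*68) + (B(-9)/5229 + 574/2810)) - 6211 = ((1/(-16) + 8*68) + ((2*(-9)*(102 - 9))/5229 + 574/2810)) - 6211 = ((-1/16 + 544) + ((2*(-9)*93)*(1/5229) + 574*(1/2810))) - 6211 = (8703/16 + (-1674*1/5229 + 287/1405)) - 6211 = (8703/16 + (-186/581 + 287/1405)) - 6211 = (8703/16 - 94583/816305) - 6211 = 7102789087/13060880 - 6211 = -74018336593/13060880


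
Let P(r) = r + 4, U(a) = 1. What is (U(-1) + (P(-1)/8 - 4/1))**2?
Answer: 441/64 ≈ 6.8906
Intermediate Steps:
P(r) = 4 + r
(U(-1) + (P(-1)/8 - 4/1))**2 = (1 + ((4 - 1)/8 - 4/1))**2 = (1 + (3*(1/8) - 4*1))**2 = (1 + (3/8 - 4))**2 = (1 - 29/8)**2 = (-21/8)**2 = 441/64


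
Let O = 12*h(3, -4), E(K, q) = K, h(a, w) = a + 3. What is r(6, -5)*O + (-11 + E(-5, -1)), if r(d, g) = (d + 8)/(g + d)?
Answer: 992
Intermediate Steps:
h(a, w) = 3 + a
r(d, g) = (8 + d)/(d + g)
O = 72 (O = 12*(3 + 3) = 12*6 = 72)
r(6, -5)*O + (-11 + E(-5, -1)) = ((8 + 6)/(6 - 5))*72 + (-11 - 5) = (14/1)*72 - 16 = (1*14)*72 - 16 = 14*72 - 16 = 1008 - 16 = 992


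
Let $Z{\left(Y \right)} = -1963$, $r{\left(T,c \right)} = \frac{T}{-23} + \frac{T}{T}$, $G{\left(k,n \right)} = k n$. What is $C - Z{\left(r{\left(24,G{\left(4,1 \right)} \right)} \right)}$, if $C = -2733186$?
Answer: $-2731223$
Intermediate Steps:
$r{\left(T,c \right)} = 1 - \frac{T}{23}$ ($r{\left(T,c \right)} = T \left(- \frac{1}{23}\right) + 1 = - \frac{T}{23} + 1 = 1 - \frac{T}{23}$)
$C - Z{\left(r{\left(24,G{\left(4,1 \right)} \right)} \right)} = -2733186 - -1963 = -2733186 + 1963 = -2731223$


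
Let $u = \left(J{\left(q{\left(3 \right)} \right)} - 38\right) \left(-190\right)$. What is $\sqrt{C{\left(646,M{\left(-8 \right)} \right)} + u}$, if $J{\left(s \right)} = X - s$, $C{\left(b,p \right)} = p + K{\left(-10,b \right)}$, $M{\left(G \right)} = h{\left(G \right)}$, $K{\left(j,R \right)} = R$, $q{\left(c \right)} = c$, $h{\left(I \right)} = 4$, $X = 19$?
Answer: $\sqrt{4830} \approx 69.498$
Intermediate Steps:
$M{\left(G \right)} = 4$
$C{\left(b,p \right)} = b + p$ ($C{\left(b,p \right)} = p + b = b + p$)
$J{\left(s \right)} = 19 - s$
$u = 4180$ ($u = \left(\left(19 - 3\right) - 38\right) \left(-190\right) = \left(16 - 38\right) \left(-190\right) = \left(-22\right) \left(-190\right) = 4180$)
$\sqrt{C{\left(646,M{\left(-8 \right)} \right)} + u} = \sqrt{\left(646 + 4\right) + 4180} = \sqrt{650 + 4180} = \sqrt{4830}$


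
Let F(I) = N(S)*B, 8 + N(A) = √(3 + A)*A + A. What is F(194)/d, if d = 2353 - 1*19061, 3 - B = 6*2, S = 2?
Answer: -27/8354 + 9*√5/8354 ≈ -0.00082301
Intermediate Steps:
B = -9 (B = 3 - 6*2 = 3 - 1*12 = 3 - 12 = -9)
N(A) = -8 + A + A*√(3 + A) (N(A) = -8 + (√(3 + A)*A + A) = -8 + (A*√(3 + A) + A) = -8 + (A + A*√(3 + A)) = -8 + A + A*√(3 + A))
d = -16708 (d = 2353 - 19061 = -16708)
F(I) = 54 - 18*√5 (F(I) = (-8 + 2 + 2*√(3 + 2))*(-9) = (-8 + 2 + 2*√5)*(-9) = (-6 + 2*√5)*(-9) = 54 - 18*√5)
F(194)/d = (54 - 18*√5)/(-16708) = (54 - 18*√5)*(-1/16708) = -27/8354 + 9*√5/8354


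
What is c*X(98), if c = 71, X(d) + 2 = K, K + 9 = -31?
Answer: -2982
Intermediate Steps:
K = -40 (K = -9 - 31 = -40)
X(d) = -42 (X(d) = -2 - 40 = -42)
c*X(98) = 71*(-42) = -2982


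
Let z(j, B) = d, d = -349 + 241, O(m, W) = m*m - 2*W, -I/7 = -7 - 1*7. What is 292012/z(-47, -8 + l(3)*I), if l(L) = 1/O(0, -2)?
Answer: -73003/27 ≈ -2703.8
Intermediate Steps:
I = 98 (I = -7*(-7 - 1*7) = -7*(-7 - 7) = -7*(-14) = 98)
O(m, W) = m**2 - 2*W
d = -108
l(L) = 1/4 (l(L) = 1/(0**2 - 2*(-2)) = 1/(0 + 4) = 1/4)
z(j, B) = -108
292012/z(-47, -8 + l(3)*I) = 292012/(-108) = 292012*(-1/108) = -73003/27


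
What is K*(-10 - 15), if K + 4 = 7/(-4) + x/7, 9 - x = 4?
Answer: 3525/28 ≈ 125.89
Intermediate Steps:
x = 5 (x = 9 - 1*4 = 9 - 4 = 5)
K = -141/28 (K = -4 + (7/(-4) + 5/7) = -4 + (7*(-1/4) + 5*(1/7)) = -4 + (-7/4 + 5/7) = -4 - 29/28 = -141/28 ≈ -5.0357)
K*(-10 - 15) = -141*(-10 - 15)/28 = -141/28*(-25) = 3525/28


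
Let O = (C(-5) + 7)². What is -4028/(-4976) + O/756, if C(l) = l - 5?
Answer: 10729/13062 ≈ 0.82139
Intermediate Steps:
C(l) = -5 + l
O = 9 (O = ((-5 - 5) + 7)² = (-10 + 7)² = (-3)² = 9)
-4028/(-4976) + O/756 = -4028/(-4976) + 9/756 = -4028*(-1/4976) + 9*(1/756) = 1007/1244 + 1/84 = 10729/13062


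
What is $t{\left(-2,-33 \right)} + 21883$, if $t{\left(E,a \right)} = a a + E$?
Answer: $22970$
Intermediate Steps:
$t{\left(E,a \right)} = E + a^{2}$ ($t{\left(E,a \right)} = a^{2} + E = E + a^{2}$)
$t{\left(-2,-33 \right)} + 21883 = \left(-2 + \left(-33\right)^{2}\right) + 21883 = \left(-2 + 1089\right) + 21883 = 1087 + 21883 = 22970$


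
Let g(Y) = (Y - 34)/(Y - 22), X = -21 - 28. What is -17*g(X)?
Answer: -1411/71 ≈ -19.873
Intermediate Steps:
X = -49
g(Y) = (-34 + Y)/(-22 + Y)
-17*g(X) = -17*(-34 - 49)/(-22 - 49) = -17*(-83)/(-71) = -(-17)*(-83)/71 = -17*83/71 = -1411/71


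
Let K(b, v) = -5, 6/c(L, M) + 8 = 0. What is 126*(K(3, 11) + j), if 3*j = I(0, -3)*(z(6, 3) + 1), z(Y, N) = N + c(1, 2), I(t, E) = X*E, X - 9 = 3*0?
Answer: -8631/2 ≈ -4315.5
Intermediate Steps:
X = 9 (X = 9 + 3*0 = 9 + 0 = 9)
c(L, M) = -¾ (c(L, M) = 6/(-8 + 0) = 6/(-8) = 6*(-⅛) = -¾)
I(t, E) = 9*E
z(Y, N) = -¾ + N (z(Y, N) = N - ¾ = -¾ + N)
j = -117/4 (j = ((9*(-3))*((-¾ + 3) + 1))/3 = (-27*(9/4 + 1))/3 = (-27*13/4)/3 = (⅓)*(-351/4) = -117/4 ≈ -29.250)
126*(K(3, 11) + j) = 126*(-5 - 117/4) = 126*(-137/4) = -8631/2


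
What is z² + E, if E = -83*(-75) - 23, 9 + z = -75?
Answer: 13258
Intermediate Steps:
z = -84 (z = -9 - 75 = -84)
E = 6202 (E = 6225 - 23 = 6202)
z² + E = (-84)² + 6202 = 7056 + 6202 = 13258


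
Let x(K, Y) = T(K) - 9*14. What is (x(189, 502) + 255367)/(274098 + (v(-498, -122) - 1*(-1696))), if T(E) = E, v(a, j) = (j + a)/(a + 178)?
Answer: 817376/882547 ≈ 0.92616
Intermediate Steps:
v(a, j) = (a + j)/(178 + a)
x(K, Y) = -126 + K (x(K, Y) = K - 9*14 = K - 126 = -126 + K)
(x(189, 502) + 255367)/(274098 + (v(-498, -122) - 1*(-1696))) = ((-126 + 189) + 255367)/(274098 + ((-498 - 122)/(178 - 498) - 1*(-1696))) = (63 + 255367)/(274098 + (-620/(-320) + 1696)) = 255430/(274098 + (-1/320*(-620) + 1696)) = 255430/(274098 + (31/16 + 1696)) = 255430/(274098 + 27167/16) = 255430/(4412735/16) = 255430*(16/4412735) = 817376/882547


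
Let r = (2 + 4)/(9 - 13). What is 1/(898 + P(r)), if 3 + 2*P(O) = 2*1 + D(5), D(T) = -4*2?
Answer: 2/1787 ≈ 0.0011192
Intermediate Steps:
D(T) = -8
r = -3/2 (r = 6/(-4) = 6*(-¼) = -3/2 ≈ -1.5000)
P(O) = -9/2 (P(O) = -3/2 + (2*1 - 8)/2 = -3/2 + (2 - 8)/2 = -3/2 + (½)*(-6) = -3/2 - 3 = -9/2)
1/(898 + P(r)) = 1/(898 - 9/2) = 1/(1787/2) = 2/1787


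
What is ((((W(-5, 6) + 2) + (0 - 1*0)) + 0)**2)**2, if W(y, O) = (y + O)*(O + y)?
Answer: 81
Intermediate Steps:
W(y, O) = (O + y)**2 (W(y, O) = (O + y)*(O + y) = (O + y)**2)
((((W(-5, 6) + 2) + (0 - 1*0)) + 0)**2)**2 = (((((6 - 5)**2 + 2) + (0 - 1*0)) + 0)**2)**2 = ((((1**2 + 2) + (0 + 0)) + 0)**2)**2 = ((((1 + 2) + 0) + 0)**2)**2 = (((3 + 0) + 0)**2)**2 = ((3 + 0)**2)**2 = (3**2)**2 = 9**2 = 81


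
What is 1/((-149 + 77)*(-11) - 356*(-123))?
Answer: 1/44580 ≈ 2.2432e-5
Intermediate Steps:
1/((-149 + 77)*(-11) - 356*(-123)) = 1/(-72*(-11) + 43788) = 1/(792 + 43788) = 1/44580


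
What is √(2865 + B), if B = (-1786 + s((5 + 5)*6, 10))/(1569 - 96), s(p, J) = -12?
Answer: √6213625131/1473 ≈ 53.514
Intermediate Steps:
B = -1798/1473 (B = (-1786 - 12)/(1569 - 96) = -1798/1473 ≈ -1.2206)
√(2865 + B) = √(2865 - 1798/1473) = √(4218347/1473) = √6213625131/1473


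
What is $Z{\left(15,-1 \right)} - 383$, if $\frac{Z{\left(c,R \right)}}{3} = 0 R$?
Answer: $-383$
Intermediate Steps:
$Z{\left(c,R \right)} = 0$ ($Z{\left(c,R \right)} = 3 \cdot 0 R = 3 \cdot 0 = 0$)
$Z{\left(15,-1 \right)} - 383 = 0 - 383 = -383$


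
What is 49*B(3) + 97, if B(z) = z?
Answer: 244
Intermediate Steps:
49*B(3) + 97 = 49*3 + 97 = 147 + 97 = 244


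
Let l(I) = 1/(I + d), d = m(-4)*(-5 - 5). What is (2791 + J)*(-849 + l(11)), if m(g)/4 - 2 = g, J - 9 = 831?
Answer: -280523798/91 ≈ -3.0827e+6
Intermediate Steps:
J = 840 (J = 9 + 831 = 840)
m(g) = 8 + 4*g
d = 80 (d = (8 + 4*(-4))*(-5 - 5) = (8 - 16)*(-10) = -8*(-10) = 80)
l(I) = 1/(80 + I) (l(I) = 1/(I + 80) = 1/(80 + I))
(2791 + J)*(-849 + l(11)) = (2791 + 840)*(-849 + 1/(80 + 11)) = 3631*(-849 + 1/91) = 3631*(-77258/91) = -280523798/91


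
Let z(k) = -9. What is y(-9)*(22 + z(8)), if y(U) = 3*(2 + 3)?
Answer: 195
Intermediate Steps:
y(U) = 15 (y(U) = 3*5 = 15)
y(-9)*(22 + z(8)) = 15*(22 - 9) = 15*13 = 195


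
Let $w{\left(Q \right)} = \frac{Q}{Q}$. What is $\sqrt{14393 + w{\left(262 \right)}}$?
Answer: $\sqrt{14394} \approx 119.97$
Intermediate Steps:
$w{\left(Q \right)} = 1$
$\sqrt{14393 + w{\left(262 \right)}} = \sqrt{14393 + 1} = \sqrt{14394}$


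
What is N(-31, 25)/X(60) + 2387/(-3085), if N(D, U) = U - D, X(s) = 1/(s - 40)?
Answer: 3452813/3085 ≈ 1119.2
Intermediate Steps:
X(s) = 1/(-40 + s)
N(-31, 25)/X(60) + 2387/(-3085) = (25 - 1*(-31))/(1/(-40 + 60)) + 2387/(-3085) = (25 + 31)/(1/20) + 2387*(-1/3085) = 56/(1/20) - 2387/3085 = 56*20 - 2387/3085 = 1120 - 2387/3085 = 3452813/3085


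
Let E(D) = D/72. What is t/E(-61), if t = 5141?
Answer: -370152/61 ≈ -6068.1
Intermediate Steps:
E(D) = D/72 (E(D) = D*(1/72) = D/72)
t/E(-61) = 5141/(((1/72)*(-61))) = 5141/(-61/72) = 5141*(-72/61) = -370152/61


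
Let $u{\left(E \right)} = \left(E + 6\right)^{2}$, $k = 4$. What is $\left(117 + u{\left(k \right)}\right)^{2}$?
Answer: $47089$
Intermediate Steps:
$u{\left(E \right)} = \left(6 + E\right)^{2}$
$\left(117 + u{\left(k \right)}\right)^{2} = \left(117 + \left(6 + 4\right)^{2}\right)^{2} = \left(117 + 10^{2}\right)^{2} = \left(117 + 100\right)^{2} = 217^{2} = 47089$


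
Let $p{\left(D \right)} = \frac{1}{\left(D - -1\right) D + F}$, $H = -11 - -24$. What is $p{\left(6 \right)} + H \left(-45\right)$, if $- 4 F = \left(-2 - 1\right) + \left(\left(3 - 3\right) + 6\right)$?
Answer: $- \frac{96521}{165} \approx -584.98$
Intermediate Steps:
$H = 13$ ($H = -11 + 24 = 13$)
$F = - \frac{3}{4}$ ($F = - \frac{\left(-2 - 1\right) + \left(\left(3 - 3\right) + 6\right)}{4} = - \frac{-3 + \left(0 + 6\right)}{4} = - \frac{-3 + 6}{4} = \left(- \frac{1}{4}\right) 3 = - \frac{3}{4} \approx -0.75$)
$p{\left(D \right)} = \frac{1}{- \frac{3}{4} + D \left(1 + D\right)}$ ($p{\left(D \right)} = \frac{1}{\left(D - -1\right) D - \frac{3}{4}} = \frac{1}{\left(D + 1\right) D - \frac{3}{4}} = \frac{1}{\left(1 + D\right) D - \frac{3}{4}} = \frac{1}{D \left(1 + D\right) - \frac{3}{4}} = \frac{1}{- \frac{3}{4} + D \left(1 + D\right)}$)
$p{\left(6 \right)} + H \left(-45\right) = \frac{4}{-3 + 4 \cdot 6 + 4 \cdot 6^{2}} + 13 \left(-45\right) = \frac{4}{-3 + 24 + 4 \cdot 36} - 585 = \frac{4}{-3 + 24 + 144} - 585 = \frac{4}{165} - 585 = - \frac{96521}{165}$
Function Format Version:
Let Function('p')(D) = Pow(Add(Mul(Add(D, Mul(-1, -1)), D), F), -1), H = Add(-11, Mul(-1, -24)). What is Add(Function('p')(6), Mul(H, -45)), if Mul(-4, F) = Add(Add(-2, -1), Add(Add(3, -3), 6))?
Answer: Rational(-96521, 165) ≈ -584.98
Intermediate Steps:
H = 13 (H = Add(-11, 24) = 13)
F = Rational(-3, 4) (F = Mul(Rational(-1, 4), Add(Add(-2, -1), Add(Add(3, -3), 6))) = Mul(Rational(-1, 4), Add(-3, Add(0, 6))) = Mul(Rational(-1, 4), Add(-3, 6)) = Mul(Rational(-1, 4), 3) = Rational(-3, 4) ≈ -0.75000)
Function('p')(D) = Pow(Add(Rational(-3, 4), Mul(D, Add(1, D))), -1) (Function('p')(D) = Pow(Add(Mul(Add(D, Mul(-1, -1)), D), Rational(-3, 4)), -1) = Pow(Add(Mul(Add(D, 1), D), Rational(-3, 4)), -1) = Pow(Add(Mul(Add(1, D), D), Rational(-3, 4)), -1) = Pow(Add(Mul(D, Add(1, D)), Rational(-3, 4)), -1) = Pow(Add(Rational(-3, 4), Mul(D, Add(1, D))), -1))
Add(Function('p')(6), Mul(H, -45)) = Add(Mul(4, Pow(Add(-3, Mul(4, 6), Mul(4, Pow(6, 2))), -1)), Mul(13, -45)) = Add(Mul(4, Pow(Add(-3, 24, Mul(4, 36)), -1)), -585) = Add(Mul(4, Pow(Add(-3, 24, 144), -1)), -585) = Add(Mul(4, Pow(165, -1)), -585) = Add(Mul(4, Rational(1, 165)), -585) = Add(Rational(4, 165), -585) = Rational(-96521, 165)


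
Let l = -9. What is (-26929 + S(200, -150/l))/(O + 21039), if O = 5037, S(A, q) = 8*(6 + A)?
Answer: -159/164 ≈ -0.96951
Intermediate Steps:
S(A, q) = 48 + 8*A
(-26929 + S(200, -150/l))/(O + 21039) = (-26929 + (48 + 8*200))/(5037 + 21039) = (-26929 + (48 + 1600))/26076 = (-26929 + 1648)*(1/26076) = -25281*1/26076 = -159/164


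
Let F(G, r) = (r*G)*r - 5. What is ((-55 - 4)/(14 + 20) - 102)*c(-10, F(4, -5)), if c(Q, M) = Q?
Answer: 17635/17 ≈ 1037.4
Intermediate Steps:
F(G, r) = -5 + G*r² (F(G, r) = (G*r)*r - 5 = G*r² - 5 = -5 + G*r²)
((-55 - 4)/(14 + 20) - 102)*c(-10, F(4, -5)) = ((-55 - 4)/(14 + 20) - 102)*(-10) = (-59/34 - 102)*(-10) = -3527/34*(-10) = 17635/17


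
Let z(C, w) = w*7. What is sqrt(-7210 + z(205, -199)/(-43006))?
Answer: I*sqrt(13334950712202)/43006 ≈ 84.911*I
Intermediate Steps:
z(C, w) = 7*w
sqrt(-7210 + z(205, -199)/(-43006)) = sqrt(-7210 + (7*(-199))/(-43006)) = sqrt(-7210 - 1393*(-1/43006)) = sqrt(-7210 + 1393/43006) = sqrt(-310071867/43006) = I*sqrt(13334950712202)/43006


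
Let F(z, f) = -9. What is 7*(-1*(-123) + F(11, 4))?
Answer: 798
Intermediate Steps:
7*(-1*(-123) + F(11, 4)) = 7*(-1*(-123) - 9) = 7*(123 - 9) = 7*114 = 798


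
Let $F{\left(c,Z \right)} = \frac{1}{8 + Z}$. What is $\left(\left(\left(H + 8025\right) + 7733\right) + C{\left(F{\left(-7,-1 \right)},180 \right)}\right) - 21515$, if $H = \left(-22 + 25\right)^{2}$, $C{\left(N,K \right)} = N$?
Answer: $- \frac{40235}{7} \approx -5747.9$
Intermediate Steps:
$H = 9$ ($H = 3^{2} = 9$)
$\left(\left(\left(H + 8025\right) + 7733\right) + C{\left(F{\left(-7,-1 \right)},180 \right)}\right) - 21515 = \left(\left(\left(9 + 8025\right) + 7733\right) + \frac{1}{8 - 1}\right) - 21515 = \left(\left(8034 + 7733\right) + \frac{1}{7}\right) - 21515 = \left(15767 + \frac{1}{7}\right) - 21515 = \frac{110370}{7} - 21515 = - \frac{40235}{7}$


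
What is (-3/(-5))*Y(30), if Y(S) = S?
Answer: 18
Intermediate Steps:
(-3/(-5))*Y(30) = -3/(-5)*30 = -3*(-1/5)*30 = (3/5)*30 = 18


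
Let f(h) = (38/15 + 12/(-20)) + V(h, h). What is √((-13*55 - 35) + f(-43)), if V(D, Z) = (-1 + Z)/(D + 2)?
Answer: I*√282531615/615 ≈ 27.331*I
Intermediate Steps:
V(D, Z) = (-1 + Z)/(2 + D)
f(h) = 29/15 + (-1 + h)/(2 + h) (f(h) = (38/15 + 12/(-20)) + (-1 + h)/(2 + h) = (38*(1/15) + 12*(-1/20)) + (-1 + h)/(2 + h) = (38/15 - ⅗) + (-1 + h)/(2 + h) = 29/15 + (-1 + h)/(2 + h))
√((-13*55 - 35) + f(-43)) = √((-13*55 - 35) + (43 + 44*(-43))/(15*(2 - 43))) = √((-715 - 35) + (1/15)*(43 - 1892)/(-41)) = √(-750 + (1/15)*(-1/41)*(-1849)) = √(-750 + 1849/615) = √(-459401/615) = I*√282531615/615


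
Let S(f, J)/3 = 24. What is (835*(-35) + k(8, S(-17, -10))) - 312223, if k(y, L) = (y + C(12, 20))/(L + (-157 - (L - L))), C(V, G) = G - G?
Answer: -29023088/85 ≈ -3.4145e+5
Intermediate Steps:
S(f, J) = 72 (S(f, J) = 3*24 = 72)
C(V, G) = 0
k(y, L) = y/(-157 + L) (k(y, L) = (y + 0)/(L + (-157 - (L - L))) = y/(L + (-157 - 1*0)) = y/(L + (-157 + 0)) = y/(L - 157) = y/(-157 + L))
(835*(-35) + k(8, S(-17, -10))) - 312223 = (835*(-35) + 8/(-157 + 72)) - 312223 = (-29225 + 8/(-85)) - 312223 = (-29225 + 8*(-1/85)) - 312223 = (-29225 - 8/85) - 312223 = -2484133/85 - 312223 = -29023088/85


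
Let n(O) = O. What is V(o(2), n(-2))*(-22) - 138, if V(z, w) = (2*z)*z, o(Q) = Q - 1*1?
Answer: -182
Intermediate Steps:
o(Q) = -1 + Q (o(Q) = Q - 1 = -1 + Q)
V(z, w) = 2*z²
V(o(2), n(-2))*(-22) - 138 = (2*(-1 + 2)²)*(-22) - 138 = (2*1²)*(-22) - 138 = (2*1)*(-22) - 138 = 2*(-22) - 138 = -44 - 138 = -182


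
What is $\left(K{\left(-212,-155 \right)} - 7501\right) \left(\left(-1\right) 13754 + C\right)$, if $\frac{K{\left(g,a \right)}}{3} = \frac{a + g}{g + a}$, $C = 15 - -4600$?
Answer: $68524222$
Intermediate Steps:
$C = 4615$ ($C = 15 + 4600 = 4615$)
$K{\left(g,a \right)} = 3$ ($K{\left(g,a \right)} = 3 \frac{a + g}{g + a} = 3 \frac{a + g}{a + g} = 3 \cdot 1 = 3$)
$\left(K{\left(-212,-155 \right)} - 7501\right) \left(\left(-1\right) 13754 + C\right) = \left(3 - 7501\right) \left(\left(-1\right) 13754 + 4615\right) = - 7498 \left(-13754 + 4615\right) = \left(-7498\right) \left(-9139\right) = 68524222$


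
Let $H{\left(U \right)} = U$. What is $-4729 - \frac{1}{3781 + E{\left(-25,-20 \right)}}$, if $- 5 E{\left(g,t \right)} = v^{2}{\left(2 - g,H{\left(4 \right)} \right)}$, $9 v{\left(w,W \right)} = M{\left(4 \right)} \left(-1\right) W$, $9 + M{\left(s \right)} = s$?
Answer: $- \frac{1447930030}{306181} \approx -4729.0$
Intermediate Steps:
$M{\left(s \right)} = -9 + s$
$v{\left(w,W \right)} = \frac{5 W}{9}$ ($v{\left(w,W \right)} = \frac{\left(-9 + 4\right) \left(-1\right) W}{9} = \frac{\left(-5\right) \left(-1\right) W}{9} = \frac{5 W}{9}$)
$E{\left(g,t \right)} = - \frac{80}{81}$ ($E{\left(g,t \right)} = - \frac{\left(\frac{5}{9} \cdot 4\right)^{2}}{5} = - \frac{\left(\frac{20}{9}\right)^{2}}{5} = \left(- \frac{1}{5}\right) \frac{400}{81} = - \frac{80}{81}$)
$-4729 - \frac{1}{3781 + E{\left(-25,-20 \right)}} = -4729 - \frac{1}{3781 - \frac{80}{81}} = -4729 - \frac{1}{\frac{306181}{81}} = -4729 - \frac{81}{306181} = - \frac{1447930030}{306181}$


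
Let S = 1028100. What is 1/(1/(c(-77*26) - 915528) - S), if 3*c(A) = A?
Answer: -2748586/2825821266603 ≈ -9.7267e-7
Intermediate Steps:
c(A) = A/3
1/(1/(c(-77*26) - 915528) - S) = 1/(1/((-77*26)/3 - 915528) - 1*1028100) = 1/(1/((⅓)*(-2002) - 915528) - 1028100) = 1/(1/(-2002/3 - 915528) - 1028100) = 1/(1/(-2748586/3) - 1028100) = 1/(-3/2748586 - 1028100) = 1/(-2825821266603/2748586) = -2748586/2825821266603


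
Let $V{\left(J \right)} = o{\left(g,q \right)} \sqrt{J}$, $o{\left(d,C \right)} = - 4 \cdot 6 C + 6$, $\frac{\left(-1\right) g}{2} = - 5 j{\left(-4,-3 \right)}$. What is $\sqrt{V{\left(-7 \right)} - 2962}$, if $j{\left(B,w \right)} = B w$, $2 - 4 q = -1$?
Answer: $\sqrt{-2962 - 12 i \sqrt{7}} \approx 0.2917 - 54.425 i$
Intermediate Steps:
$q = \frac{3}{4}$ ($q = \frac{1}{2} - - \frac{1}{4} = \frac{1}{2} + \frac{1}{4} = \frac{3}{4} \approx 0.75$)
$g = 120$ ($g = - 2 \left(- 5 \left(\left(-4\right) \left(-3\right)\right)\right) = - 2 \left(\left(-5\right) 12\right) = \left(-2\right) \left(-60\right) = 120$)
$o{\left(d,C \right)} = 6 - 24 C$ ($o{\left(d,C \right)} = - 24 C + 6 = 6 - 24 C$)
$V{\left(J \right)} = - 12 \sqrt{J}$ ($V{\left(J \right)} = \left(6 - 18\right) \sqrt{J} = - 12 \sqrt{J}$)
$\sqrt{V{\left(-7 \right)} - 2962} = \sqrt{- 12 \sqrt{-7} - 2962} = \sqrt{- 12 i \sqrt{7} - 2962} = \sqrt{-2962 - 12 i \sqrt{7}}$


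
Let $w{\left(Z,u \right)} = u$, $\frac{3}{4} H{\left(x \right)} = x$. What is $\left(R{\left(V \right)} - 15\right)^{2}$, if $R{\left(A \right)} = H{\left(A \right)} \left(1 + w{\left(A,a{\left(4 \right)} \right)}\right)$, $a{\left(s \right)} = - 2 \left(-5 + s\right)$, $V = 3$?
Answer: $9$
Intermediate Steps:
$H{\left(x \right)} = \frac{4 x}{3}$
$a{\left(s \right)} = 10 - 2 s$
$R{\left(A \right)} = 4 A$ ($R{\left(A \right)} = \frac{4 A}{3} \left(1 + \left(10 - 8\right)\right) = \frac{4 A}{3} \left(1 + 2\right) = \frac{4 A}{3} \cdot 3 = 4 A$)
$\left(R{\left(V \right)} - 15\right)^{2} = \left(4 \cdot 3 - 15\right)^{2} = \left(12 - 15\right)^{2} = \left(-3\right)^{2} = 9$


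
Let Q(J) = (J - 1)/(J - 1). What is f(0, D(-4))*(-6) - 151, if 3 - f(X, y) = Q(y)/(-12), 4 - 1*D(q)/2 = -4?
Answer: -339/2 ≈ -169.50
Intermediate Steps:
D(q) = 16 (D(q) = 8 - 2*(-4) = 8 + 8 = 16)
Q(J) = 1 (Q(J) = (-1 + J)/(-1 + J) = 1)
f(X, y) = 37/12 (f(X, y) = 3 - 1/(-12) = 3 - (-1)/12 = 3 - 1*(-1/12) = 3 + 1/12 = 37/12)
f(0, D(-4))*(-6) - 151 = (37/12)*(-6) - 151 = -37/2 - 151 = -339/2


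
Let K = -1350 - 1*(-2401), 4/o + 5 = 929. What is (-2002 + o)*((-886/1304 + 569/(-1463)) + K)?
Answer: -463156809108919/220345356 ≈ -2.1020e+6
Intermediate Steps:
o = 1/231 (o = 4/(-5 + 929) = 4/924 = 4*(1/924) = 1/231 ≈ 0.0043290)
K = 1051 (K = -1350 + 2401 = 1051)
(-2002 + o)*((-886/1304 + 569/(-1463)) + K) = (-2002 + 1/231)*((-886/1304 + 569/(-1463)) + 1051) = -462461*((-886*1/1304 + 569*(-1/1463)) + 1051)/231 = -462461*((-443/652 - 569/1463) + 1051)/231 = -462461*(-1019097/953876 + 1051)/231 = -462461/231*1001504579/953876 = -463156809108919/220345356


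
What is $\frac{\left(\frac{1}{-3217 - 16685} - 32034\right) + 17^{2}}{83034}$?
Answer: $- \frac{631788991}{1652542668} \approx -0.38231$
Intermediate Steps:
$\frac{\left(\frac{1}{-3217 - 16685} - 32034\right) + 17^{2}}{83034} = \left(\left(\frac{1}{-19902} - 32034\right) + 289\right) \frac{1}{83034} = \left(\left(- \frac{1}{19902} - 32034\right) + 289\right) \frac{1}{83034} = \left(- \frac{637540669}{19902} + 289\right) \frac{1}{83034} = \left(- \frac{631788991}{19902}\right) \frac{1}{83034} = - \frac{631788991}{1652542668}$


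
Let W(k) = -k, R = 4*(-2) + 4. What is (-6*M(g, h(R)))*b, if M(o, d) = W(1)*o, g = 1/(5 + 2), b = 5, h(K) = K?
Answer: 30/7 ≈ 4.2857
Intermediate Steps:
R = -4 (R = -8 + 4 = -4)
g = ⅐ (g = 1/7 = ⅐ ≈ 0.14286)
M(o, d) = -o (M(o, d) = (-1*1)*o = -o)
(-6*M(g, h(R)))*b = -(-6)/7*5 = -6*(-⅐)*5 = (6/7)*5 = 30/7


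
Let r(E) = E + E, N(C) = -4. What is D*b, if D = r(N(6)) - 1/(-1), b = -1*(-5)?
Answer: -35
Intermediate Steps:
r(E) = 2*E
b = 5
D = -7 (D = 2*(-4) - 1/(-1) = -8 - 1*(-1) = -8 + 1 = -7)
D*b = -7*5 = -35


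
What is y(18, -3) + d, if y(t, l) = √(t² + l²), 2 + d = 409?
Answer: 407 + 3*√37 ≈ 425.25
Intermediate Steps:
d = 407 (d = -2 + 409 = 407)
y(t, l) = √(l² + t²)
y(18, -3) + d = √((-3)² + 18²) + 407 = √(9 + 324) + 407 = √333 + 407 = 3*√37 + 407 = 407 + 3*√37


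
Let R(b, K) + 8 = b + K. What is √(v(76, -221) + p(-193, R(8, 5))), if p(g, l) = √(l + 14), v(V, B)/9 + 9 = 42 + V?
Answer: √(981 + √19) ≈ 31.390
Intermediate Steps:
v(V, B) = 297 + 9*V (v(V, B) = -81 + 9*(42 + V) = -81 + (378 + 9*V) = 297 + 9*V)
R(b, K) = -8 + K + b (R(b, K) = -8 + (b + K) = -8 + (K + b) = -8 + K + b)
p(g, l) = √(14 + l)
√(v(76, -221) + p(-193, R(8, 5))) = √((297 + 9*76) + √(14 + (-8 + 5 + 8))) = √((297 + 684) + √(14 + 5)) = √(981 + √19)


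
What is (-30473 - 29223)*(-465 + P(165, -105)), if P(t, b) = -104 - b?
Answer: 27698944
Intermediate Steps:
(-30473 - 29223)*(-465 + P(165, -105)) = (-30473 - 29223)*(-465 + (-104 - 1*(-105))) = -59696*(-465 + (-104 + 105)) = -59696*(-465 + 1) = -59696*(-464) = 27698944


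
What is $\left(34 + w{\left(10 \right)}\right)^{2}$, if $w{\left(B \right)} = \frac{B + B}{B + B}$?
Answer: $1225$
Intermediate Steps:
$w{\left(B \right)} = 1$ ($w{\left(B \right)} = \frac{2 B}{2 B} = 2 B \frac{1}{2 B} = 1$)
$\left(34 + w{\left(10 \right)}\right)^{2} = \left(34 + 1\right)^{2} = 35^{2} = 1225$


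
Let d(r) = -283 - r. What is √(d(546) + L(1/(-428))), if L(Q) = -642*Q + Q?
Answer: I*√37896297/214 ≈ 28.766*I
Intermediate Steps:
L(Q) = -641*Q
√(d(546) + L(1/(-428))) = √((-283 - 1*546) - 641/(-428)) = √((-283 - 546) - 641*(-1/428)) = √(-829 + 641/428) = √(-354171/428) = I*√37896297/214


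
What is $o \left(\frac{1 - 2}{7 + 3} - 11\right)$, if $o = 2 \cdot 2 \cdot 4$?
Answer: $- \frac{888}{5} \approx -177.6$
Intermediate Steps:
$o = 16$ ($o = 4 \cdot 4 = 16$)
$o \left(\frac{1 - 2}{7 + 3} - 11\right) = 16 \left(\frac{1 - 2}{7 + 3} - 11\right) = 16 \left(- \frac{1}{10} - 11\right) = 16 \left(- \frac{111}{10}\right) = - \frac{888}{5}$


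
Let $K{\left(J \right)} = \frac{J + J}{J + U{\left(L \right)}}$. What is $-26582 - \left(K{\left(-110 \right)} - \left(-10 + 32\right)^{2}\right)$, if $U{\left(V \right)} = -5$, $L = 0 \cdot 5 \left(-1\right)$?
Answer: $- \frac{600298}{23} \approx -26100.0$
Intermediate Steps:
$L = 0$ ($L = 0 \left(-1\right) = 0$)
$K{\left(J \right)} = \frac{2 J}{-5 + J}$ ($K{\left(J \right)} = \frac{J + J}{J - 5} = \frac{2 J}{-5 + J}$)
$-26582 - \left(K{\left(-110 \right)} - \left(-10 + 32\right)^{2}\right) = -26582 - \left(2 \left(-110\right) \frac{1}{-5 - 110} - \left(-10 + 32\right)^{2}\right) = -26582 - \left(2 \left(-110\right) \frac{1}{-115} - 22^{2}\right) = -26582 - \left(2 \left(-110\right) \left(- \frac{1}{115}\right) - 484\right) = -26582 - \left(\frac{44}{23} - 484\right) = -26582 - - \frac{11088}{23} = -26582 + \frac{11088}{23} = - \frac{600298}{23}$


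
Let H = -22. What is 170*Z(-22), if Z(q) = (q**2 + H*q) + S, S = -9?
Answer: 163030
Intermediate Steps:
Z(q) = -9 + q**2 - 22*q (Z(q) = (q**2 - 22*q) - 9 = -9 + q**2 - 22*q)
170*Z(-22) = 170*(-9 + (-22)**2 - 22*(-22)) = 170*(-9 + 484 + 484) = 170*959 = 163030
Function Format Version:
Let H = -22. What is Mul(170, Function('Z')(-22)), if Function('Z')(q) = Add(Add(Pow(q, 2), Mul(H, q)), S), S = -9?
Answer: 163030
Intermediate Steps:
Function('Z')(q) = Add(-9, Pow(q, 2), Mul(-22, q)) (Function('Z')(q) = Add(Add(Pow(q, 2), Mul(-22, q)), -9) = Add(-9, Pow(q, 2), Mul(-22, q)))
Mul(170, Function('Z')(-22)) = Mul(170, Add(-9, Pow(-22, 2), Mul(-22, -22))) = Mul(170, Add(-9, 484, 484)) = Mul(170, 959) = 163030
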